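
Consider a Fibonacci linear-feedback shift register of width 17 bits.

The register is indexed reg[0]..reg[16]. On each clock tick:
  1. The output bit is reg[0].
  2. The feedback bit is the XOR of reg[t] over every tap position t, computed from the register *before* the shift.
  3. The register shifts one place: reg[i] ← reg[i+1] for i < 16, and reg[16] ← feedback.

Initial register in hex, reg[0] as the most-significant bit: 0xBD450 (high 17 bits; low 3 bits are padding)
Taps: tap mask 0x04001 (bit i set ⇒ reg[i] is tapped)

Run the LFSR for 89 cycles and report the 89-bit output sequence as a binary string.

tick  register→output (feedback)
  0  10111101010001010→1 (1)
  1  01111010100010101→0 (1)
  2  11110101000101011→1 (1)
  3  11101010001010111→1 (0)
  4  11010100010101110→1 (0)
  5  10101000101011100→1 (0)
  6  01010001010111000→0 (0)
  7  10100010101110000→1 (1)
  8  01000101011100001→0 (0)
  9  10001010111000010→1 (1)
 10  00010101110000101→0 (1)
 11  00101011100001011→0 (0)
 12  01010111000010110→0 (1)
 13  10101110000101101→1 (0)
 14  01011100001011010→0 (0)
 15  10111000010110100→1 (0)
 16  01110000101101000→0 (0)
 17  11100001011010000→1 (1)
 18  11000010110100001→1 (1)
 19  10000101101000011→1 (1)
 20  00001011010000111→0 (1)
 21  00010110100001111→0 (1)
 22  00101101000011111→0 (1)
 23  01011010000111111→0 (1)
 24  10110100001111111→1 (0)
 25  01101000011111110→0 (1)
 26  11010000111111101→1 (0)
 27  10100001111111010→1 (1)
 28  01000011111110101→0 (1)
 29  10000111111101011→1 (1)
 30  00001111111010111→0 (1)
 31  00011111110101111→0 (1)
 32  00111111101011111→0 (1)
 33  01111111010111111→0 (1)
 34  11111110101111111→1 (0)
 35  11111101011111110→1 (0)
 36  11111010111111100→1 (0)
 37  11110101111111000→1 (1)
 38  11101011111110001→1 (1)
 39  11010111111100011→1 (1)
 40  10101111111000111→1 (0)
 41  01011111110001110→0 (1)
 42  10111111100011101→1 (0)
 43  01111111000111010→0 (0)
 44  11111110001110100→1 (0)
 45  11111100011101000→1 (1)
 46  11111000111010001→1 (1)
 47  11110001110100011→1 (1)
 48  11100011101000111→1 (0)
 49  11000111010001110→1 (0)
 50  10001110100011100→1 (0)
 51  00011101000111000→0 (0)
 52  00111010001110000→0 (0)
 53  01110100011100000→0 (0)
 54  11101000111000000→1 (1)
 55  11010001110000001→1 (1)
 56  10100011100000011→1 (1)
 57  01000111000000111→0 (1)
 58  10001110000001111→1 (0)
 59  00011100000011110→0 (1)
 60  00111000000111101→0 (1)
 61  01110000001111011→0 (0)
 62  11100000011110110→1 (0)
 63  11000000111101100→1 (0)
 64  10000001111011000→1 (1)
 65  00000011110110001→0 (0)
 66  00000111101100010→0 (0)
 67  00001111011000100→0 (1)
 68  00011110110001001→0 (0)
 69  00111101100010010→0 (0)
 70  01111011000100100→0 (1)
 71  11110110001001001→1 (1)
 72  11101100010010011→1 (1)
 73  11011000100100111→1 (0)
 74  10110001001001110→1 (0)
 75  01100010010011100→0 (1)
 76  11000100100111001→1 (1)
 77  10001001001110011→1 (1)
 78  00010010011100111→0 (1)
 79  00100100111001111→0 (1)
 80  01001001110011111→0 (1)
 81  10010011100111111→1 (0)
 82  00100111001111110→0 (1)
 83  01001110011111101→0 (1)
 84  10011100111111011→1 (1)
 85  00111001111110111→0 (1)
 86  01110011111101111→0 (1)
 87  11100111111011111→1 (0)
 88  11001111110111110→1 (0)

10111101010001010111000010110100001111111010111111100011101000111000000111101100010010011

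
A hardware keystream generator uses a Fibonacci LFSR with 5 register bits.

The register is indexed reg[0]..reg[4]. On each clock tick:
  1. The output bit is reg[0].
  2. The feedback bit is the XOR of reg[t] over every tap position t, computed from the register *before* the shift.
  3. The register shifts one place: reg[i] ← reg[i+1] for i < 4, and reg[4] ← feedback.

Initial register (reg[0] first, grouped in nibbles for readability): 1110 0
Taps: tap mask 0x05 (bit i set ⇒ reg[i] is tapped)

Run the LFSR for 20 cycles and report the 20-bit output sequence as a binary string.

11100011011101010000

k : reg_k → out_k, fb_k
0: 11100 → 1, fb=0
1: 11000 → 1, fb=1
2: 10001 → 1, fb=1
3: 00011 → 0, fb=0
4: 00110 → 0, fb=1
5: 01101 → 0, fb=1
6: 11011 → 1, fb=1
7: 10111 → 1, fb=0
8: 01110 → 0, fb=1
9: 11101 → 1, fb=0
10: 11010 → 1, fb=1
11: 10101 → 1, fb=0
12: 01010 → 0, fb=0
13: 10100 → 1, fb=0
14: 01000 → 0, fb=0
15: 10000 → 1, fb=1
16: 00001 → 0, fb=0
17: 00010 → 0, fb=0
18: 00100 → 0, fb=1
19: 01001 → 0, fb=0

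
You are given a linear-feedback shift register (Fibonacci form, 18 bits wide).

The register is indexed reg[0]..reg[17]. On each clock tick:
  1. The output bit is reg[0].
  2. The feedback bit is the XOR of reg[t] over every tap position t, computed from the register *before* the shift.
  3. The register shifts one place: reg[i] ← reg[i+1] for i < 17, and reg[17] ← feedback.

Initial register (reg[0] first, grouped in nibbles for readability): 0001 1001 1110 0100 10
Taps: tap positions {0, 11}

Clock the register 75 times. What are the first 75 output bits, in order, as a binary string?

000110011110010010001111011001111110110000000001111110001111000110011101000

k : reg_k → out_k, fb_k
0: 000110011110010010 → 0, fb=0
1: 001100111100100100 → 0, fb=0
2: 011001111001001000 → 0, fb=1
3: 110011110010010001 → 1, fb=1
4: 100111100100100011 → 1, fb=1
5: 001111001001000111 → 0, fb=1
6: 011110010010001111 → 0, fb=0
7: 111100100100011110 → 1, fb=1
8: 111001001000111101 → 1, fb=1
9: 110010010001111011 → 1, fb=0
10: 100100100011110110 → 1, fb=0
11: 001001000111101100 → 0, fb=1
12: 010010001111011001 → 0, fb=1
13: 100100011110110011 → 1, fb=1
14: 001000111101100111 → 0, fb=1
15: 010001111011001111 → 0, fb=1
16: 100011110110011111 → 1, fb=1
17: 000111101100111111 → 0, fb=0
18: 001111011001111110 → 0, fb=1
19: 011110110011111101 → 0, fb=1
20: 111101100111111011 → 1, fb=0
21: 111011001111110110 → 1, fb=0
22: 110110011111101100 → 1, fb=0
23: 101100111111011000 → 1, fb=0
24: 011001111110110000 → 0, fb=0
25: 110011111101100000 → 1, fb=0
26: 100111111011000000 → 1, fb=0
27: 001111110110000000 → 0, fb=0
28: 011111101100000000 → 0, fb=0
29: 111111011000000000 → 1, fb=1
30: 111110110000000001 → 1, fb=1
31: 111101100000000011 → 1, fb=1
32: 111011000000000111 → 1, fb=1
33: 110110000000001111 → 1, fb=1
34: 101100000000011111 → 1, fb=1
35: 011000000000111111 → 0, fb=0
36: 110000000001111110 → 1, fb=0
37: 100000000011111100 → 1, fb=0
38: 000000000111111000 → 0, fb=1
39: 000000001111110001 → 0, fb=1
40: 000000011111100011 → 0, fb=1
41: 000000111111000111 → 0, fb=1
42: 000001111110001111 → 0, fb=0
43: 000011111100011110 → 0, fb=0
44: 000111111000111100 → 0, fb=0
45: 001111110001111000 → 0, fb=1
46: 011111100011110001 → 0, fb=1
47: 111111000111100011 → 1, fb=0
48: 111110001111000110 → 1, fb=0
49: 111100011110001100 → 1, fb=1
50: 111000111100011001 → 1, fb=1
51: 110001111000110011 → 1, fb=1
52: 100011110001100111 → 1, fb=0
53: 000111100011001110 → 0, fb=1
54: 001111000110011101 → 0, fb=0
55: 011110001100111010 → 0, fb=0
56: 111100011001110100 → 1, fb=0
57: 111000110011101000 → 1, fb=0
58: 110001100111010000 → 1, fb=0
59: 100011001110100000 → 1, fb=1
60: 000110011101000001 → 0, fb=1
61: 001100111010000011 → 0, fb=0
62: 011001110100000110 → 0, fb=0
63: 110011101000001100 → 1, fb=1
64: 100111010000011001 → 1, fb=1
65: 001110100000110011 → 0, fb=0
66: 011101000001100110 → 0, fb=1
67: 111010000011001101 → 1, fb=0
68: 110100000110011010 → 1, fb=1
69: 101000001100110101 → 1, fb=1
70: 010000011001101011 → 0, fb=1
71: 100000110011010111 → 1, fb=0
72: 000001100110101110 → 0, fb=0
73: 000011001101011100 → 0, fb=1
74: 000110011010111001 → 0, fb=0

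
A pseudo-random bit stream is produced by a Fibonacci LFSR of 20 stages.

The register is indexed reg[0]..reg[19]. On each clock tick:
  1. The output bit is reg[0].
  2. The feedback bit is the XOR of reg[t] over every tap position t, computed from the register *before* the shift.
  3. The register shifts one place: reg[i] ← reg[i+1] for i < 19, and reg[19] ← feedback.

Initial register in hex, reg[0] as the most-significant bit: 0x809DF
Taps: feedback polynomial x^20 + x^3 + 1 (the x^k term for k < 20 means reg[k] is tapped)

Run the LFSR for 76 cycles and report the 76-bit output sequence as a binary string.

1000000010011101111110000100011100100011101001111110001111101001100011111100

k : reg_k → out_k, fb_k
0: 10000000100111011111 → 1, fb=1
1: 00000001001110111111 → 0, fb=0
2: 00000010011101111110 → 0, fb=0
3: 00000100111011111100 → 0, fb=0
4: 00001001110111111000 → 0, fb=0
5: 00010011101111110000 → 0, fb=1
6: 00100111011111100001 → 0, fb=0
7: 01001110111111000010 → 0, fb=0
8: 10011101111110000100 → 1, fb=0
9: 00111011111100001000 → 0, fb=1
10: 01110111111000010001 → 0, fb=1
11: 11101111110000100011 → 1, fb=1
12: 11011111100001000111 → 1, fb=0
13: 10111111000010001110 → 1, fb=0
14: 01111110000100011100 → 0, fb=1
15: 11111100001000111001 → 1, fb=0
16: 11111000010001110010 → 1, fb=0
17: 11110000100011100100 → 1, fb=0
18: 11100001000111001000 → 1, fb=1
19: 11000010001110010001 → 1, fb=1
20: 10000100011100100011 → 1, fb=1
21: 00001000111001000111 → 0, fb=0
22: 00010001110010001110 → 0, fb=1
23: 00100011100100011101 → 0, fb=0
24: 01000111001000111010 → 0, fb=0
25: 10001110010001110100 → 1, fb=1
26: 00011100100011101001 → 0, fb=1
27: 00111001000111010011 → 0, fb=1
28: 01110010001110100111 → 0, fb=1
29: 11100100011101001111 → 1, fb=1
30: 11001000111010011111 → 1, fb=1
31: 10010001110100111111 → 1, fb=0
32: 00100011101001111110 → 0, fb=0
33: 01000111010011111100 → 0, fb=0
34: 10001110100111111000 → 1, fb=1
35: 00011101001111110001 → 0, fb=1
36: 00111010011111100011 → 0, fb=1
37: 01110100111111000111 → 0, fb=1
38: 11101001111110001111 → 1, fb=1
39: 11010011111100011111 → 1, fb=0
40: 10100111111000111110 → 1, fb=1
41: 01001111110001111101 → 0, fb=0
42: 10011111100011111010 → 1, fb=0
43: 00111111000111110100 → 0, fb=1
44: 01111110001111101001 → 0, fb=1
45: 11111100011111010011 → 1, fb=0
46: 11111000111110100110 → 1, fb=0
47: 11110001111101001100 → 1, fb=0
48: 11100011111010011000 → 1, fb=1
49: 11000111110100110001 → 1, fb=1
50: 10001111101001100011 → 1, fb=1
51: 00011111010011000111 → 0, fb=1
52: 00111110100110001111 → 0, fb=1
53: 01111101001100011111 → 0, fb=1
54: 11111010011000111111 → 1, fb=0
55: 11110100110001111110 → 1, fb=0
56: 11101001100011111100 → 1, fb=1
57: 11010011000111111001 → 1, fb=0
58: 10100110001111110010 → 1, fb=1
59: 01001100011111100101 → 0, fb=0
60: 10011000111111001010 → 1, fb=0
61: 00110001111110010100 → 0, fb=1
62: 01100011111100101001 → 0, fb=0
63: 11000111111001010010 → 1, fb=1
64: 10001111110010100101 → 1, fb=1
65: 00011111100101001011 → 0, fb=1
66: 00111111001010010111 → 0, fb=1
67: 01111110010100101111 → 0, fb=1
68: 11111100101001011111 → 1, fb=0
69: 11111001010010111110 → 1, fb=0
70: 11110010100101111100 → 1, fb=0
71: 11100101001011111000 → 1, fb=1
72: 11001010010111110001 → 1, fb=1
73: 10010100101111100011 → 1, fb=0
74: 00101001011111000110 → 0, fb=0
75: 01010010111110001100 → 0, fb=1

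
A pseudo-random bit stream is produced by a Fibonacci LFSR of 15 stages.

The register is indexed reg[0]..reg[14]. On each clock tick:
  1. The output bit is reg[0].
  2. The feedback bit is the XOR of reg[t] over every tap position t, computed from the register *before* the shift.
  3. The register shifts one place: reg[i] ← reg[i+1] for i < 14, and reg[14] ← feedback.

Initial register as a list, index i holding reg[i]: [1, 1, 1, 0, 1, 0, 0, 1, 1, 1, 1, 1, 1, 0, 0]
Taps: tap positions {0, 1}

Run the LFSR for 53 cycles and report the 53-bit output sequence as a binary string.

tick  register→output (feedback)
  0  111010011111100→1 (0)
  1  110100111111000→1 (0)
  2  101001111110000→1 (1)
  3  010011111100001→0 (1)
  4  100111111000011→1 (1)
  5  001111110000111→0 (0)
  6  011111100001110→0 (1)
  7  111111000011101→1 (0)
  8  111110000111010→1 (0)
  9  111100001110100→1 (0)
 10  111000011101000→1 (0)
 11  110000111010000→1 (0)
 12  100001110100000→1 (1)
 13  000011101000001→0 (0)
 14  000111010000010→0 (0)
 15  001110100000100→0 (0)
 16  011101000001000→0 (1)
 17  111010000010001→1 (0)
 18  110100000100010→1 (0)
 19  101000001000100→1 (1)
 20  010000010001001→0 (1)
 21  100000100010011→1 (1)
 22  000001000100111→0 (0)
 23  000010001001110→0 (0)
 24  000100010011100→0 (0)
 25  001000100111000→0 (0)
 26  010001001110000→0 (1)
 27  100010011100001→1 (1)
 28  000100111000011→0 (0)
 29  001001110000110→0 (0)
 30  010011100001100→0 (1)
 31  100111000011001→1 (1)
 32  001110000110011→0 (0)
 33  011100001100110→0 (1)
 34  111000011001101→1 (0)
 35  110000110011010→1 (0)
 36  100001100110100→1 (1)
 37  000011001101001→0 (0)
 38  000110011010010→0 (0)
 39  001100110100100→0 (0)
 40  011001101001000→0 (1)
 41  110011010010001→1 (0)
 42  100110100100010→1 (1)
 43  001101001000101→0 (0)
 44  011010010001010→0 (1)
 45  110100100010101→1 (0)
 46  101001000101010→1 (1)
 47  010010001010101→0 (1)
 48  100100010101011→1 (1)
 49  001000101010111→0 (0)
 50  010001010101110→0 (1)
 51  100010101011101→1 (1)
 52  000101010111011→0 (0)

11101001111110000111010000010001001110000110011010010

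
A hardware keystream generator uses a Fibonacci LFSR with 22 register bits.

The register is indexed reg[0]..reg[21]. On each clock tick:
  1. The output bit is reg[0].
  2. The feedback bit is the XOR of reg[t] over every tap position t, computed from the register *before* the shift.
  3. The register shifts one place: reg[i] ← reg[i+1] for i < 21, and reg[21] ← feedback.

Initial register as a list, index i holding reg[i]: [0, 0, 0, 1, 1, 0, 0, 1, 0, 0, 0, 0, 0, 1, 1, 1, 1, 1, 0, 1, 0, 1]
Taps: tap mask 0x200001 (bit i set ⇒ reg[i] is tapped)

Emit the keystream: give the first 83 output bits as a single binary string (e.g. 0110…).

00011001000001111101011110111000000101011001010010111111100110111001110010101011101

k : reg_k → out_k, fb_k
0: 0001100100000111110101 → 0, fb=1
1: 0011001000001111101011 → 0, fb=1
2: 0110010000011111010111 → 0, fb=1
3: 1100100000111110101111 → 1, fb=0
4: 1001000001111101011110 → 1, fb=1
5: 0010000011111010111101 → 0, fb=1
6: 0100000111110101111011 → 0, fb=1
7: 1000001111101011110111 → 1, fb=0
8: 0000011111010111101110 → 0, fb=0
9: 0000111110101111011100 → 0, fb=0
10: 0001111101011110111000 → 0, fb=0
11: 0011111010111101110000 → 0, fb=0
12: 0111110101111011100000 → 0, fb=0
13: 1111101011110111000000 → 1, fb=1
14: 1111010111101110000001 → 1, fb=0
15: 1110101111011100000010 → 1, fb=1
16: 1101011110111000000101 → 1, fb=0
17: 1010111101110000001010 → 1, fb=1
18: 0101111011100000010101 → 0, fb=1
19: 1011110111000000101011 → 1, fb=0
20: 0111101110000001010110 → 0, fb=0
21: 1111011100000010101100 → 1, fb=1
22: 1110111000000101011001 → 1, fb=0
23: 1101110000001010110010 → 1, fb=1
24: 1011100000010101100101 → 1, fb=0
25: 0111000000101011001010 → 0, fb=0
26: 1110000001010110010100 → 1, fb=1
27: 1100000010101100101001 → 1, fb=0
28: 1000000101011001010010 → 1, fb=1
29: 0000001010110010100101 → 0, fb=1
30: 0000010101100101001011 → 0, fb=1
31: 0000101011001010010111 → 0, fb=1
32: 0001010110010100101111 → 0, fb=1
33: 0010101100101001011111 → 0, fb=1
34: 0101011001010010111111 → 0, fb=1
35: 1010110010100101111111 → 1, fb=0
36: 0101100101001011111110 → 0, fb=0
37: 1011001010010111111100 → 1, fb=1
38: 0110010100101111111001 → 0, fb=1
39: 1100101001011111110011 → 1, fb=0
40: 1001010010111111100110 → 1, fb=1
41: 0010100101111111001101 → 0, fb=1
42: 0101001011111110011011 → 0, fb=1
43: 1010010111111100110111 → 1, fb=0
44: 0100101111111001101110 → 0, fb=0
45: 1001011111110011011100 → 1, fb=1
46: 0010111111100110111001 → 0, fb=1
47: 0101111111001101110011 → 0, fb=1
48: 1011111110011011100111 → 1, fb=0
49: 0111111100110111001110 → 0, fb=0
50: 1111111001101110011100 → 1, fb=1
51: 1111110011011100111001 → 1, fb=0
52: 1111100110111001110010 → 1, fb=1
53: 1111001101110011100101 → 1, fb=0
54: 1110011011100111001010 → 1, fb=1
55: 1100110111001110010101 → 1, fb=0
56: 1001101110011100101010 → 1, fb=1
57: 0011011100111001010101 → 0, fb=1
58: 0110111001110010101011 → 0, fb=1
59: 1101110011100101010111 → 1, fb=0
60: 1011100111001010101110 → 1, fb=1
61: 0111001110010101011101 → 0, fb=1
62: 1110011100101010111011 → 1, fb=0
63: 1100111001010101110110 → 1, fb=1
64: 1001110010101011101101 → 1, fb=0
65: 0011100101010111011010 → 0, fb=0
66: 0111001010101110110100 → 0, fb=0
67: 1110010101011101101000 → 1, fb=1
68: 1100101010111011010001 → 1, fb=0
69: 1001010101110110100010 → 1, fb=1
70: 0010101011101101000101 → 0, fb=1
71: 0101010111011010001011 → 0, fb=1
72: 1010101110110100010111 → 1, fb=0
73: 0101011101101000101110 → 0, fb=0
74: 1010111011010001011100 → 1, fb=1
75: 0101110110100010111001 → 0, fb=1
76: 1011101101000101110011 → 1, fb=0
77: 0111011010001011100110 → 0, fb=0
78: 1110110100010111001100 → 1, fb=1
79: 1101101000101110011001 → 1, fb=0
80: 1011010001011100110010 → 1, fb=1
81: 0110100010111001100101 → 0, fb=1
82: 1101000101110011001011 → 1, fb=0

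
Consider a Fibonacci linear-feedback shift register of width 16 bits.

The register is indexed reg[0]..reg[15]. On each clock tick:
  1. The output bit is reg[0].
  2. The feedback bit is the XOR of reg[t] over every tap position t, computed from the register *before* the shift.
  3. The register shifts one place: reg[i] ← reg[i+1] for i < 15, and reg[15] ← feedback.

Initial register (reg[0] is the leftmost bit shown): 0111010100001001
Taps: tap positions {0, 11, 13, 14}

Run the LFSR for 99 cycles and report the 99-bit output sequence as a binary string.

k : reg_k → out_k, fb_k
0: 0111010100001001 → 0, fb=0
1: 1110101000010010 → 1, fb=1
2: 1101010000100101 → 1, fb=0
3: 1010100001001010 → 1, fb=0
4: 0101000010010100 → 0, fb=0
5: 1010000100101000 → 1, fb=1
6: 0100001001010001 → 0, fb=1
7: 1000010010100011 → 1, fb=0
8: 0000100101000110 → 0, fb=0
9: 0001001010001100 → 0, fb=1
10: 0010010100011001 → 0, fb=1
11: 0100101000110011 → 0, fb=0
12: 1001010001100110 → 1, fb=1
13: 0010100011001101 → 0, fb=1
14: 0101000110011011 → 0, fb=0
15: 1010001100110110 → 1, fb=0
16: 0100011001101100 → 0, fb=1
17: 1000110011011001 → 1, fb=0
18: 0001100110110010 → 0, fb=0
19: 0011001101100100 → 0, fb=1
20: 0110011011001001 → 0, fb=0
21: 1100110110010010 → 1, fb=1
22: 1001101100100101 → 1, fb=0
23: 0011011001001010 → 0, fb=1
24: 0110110010010101 → 0, fb=0
25: 1101100100101010 → 1, fb=0
26: 1011001001010100 → 1, fb=1
27: 0110010010101001 → 0, fb=0
28: 1100100101010010 → 1, fb=1
29: 1001001010100101 → 1, fb=0
30: 0010010101001010 → 0, fb=1
31: 0100101010010101 → 0, fb=0
32: 1001010100101010 → 1, fb=0
33: 0010101001010100 → 0, fb=0
34: 0101010010101000 → 0, fb=0
35: 1010100101010000 → 1, fb=0
36: 0101001010100000 → 0, fb=0
37: 1010010101000000 → 1, fb=1
38: 0100101010000001 → 0, fb=0
39: 1001010100000010 → 1, fb=0
40: 0010101000000100 → 0, fb=1
41: 0101010000001001 → 0, fb=0
42: 1010100000010010 → 1, fb=1
43: 0101000000100101 → 0, fb=1
44: 1010000001001011 → 1, fb=0
45: 0100000010010110 → 0, fb=1
46: 1000000100101101 → 1, fb=0
47: 0000001001011010 → 0, fb=0
48: 0000010010110100 → 0, fb=0
49: 0000100101101000 → 0, fb=0
50: 0001001011010000 → 0, fb=1
51: 0010010110100001 → 0, fb=0
52: 0100101101000010 → 0, fb=1
53: 1001011010000101 → 1, fb=0
54: 0010110100001010 → 0, fb=1
55: 0101101000010101 → 0, fb=0
56: 1011010000101010 → 1, fb=0
57: 0110100001010100 → 0, fb=0
58: 1101000010101000 → 1, fb=1
59: 1010000101010001 → 1, fb=0
60: 0100001010100010 → 0, fb=1
61: 1000010101000101 → 1, fb=0
62: 0000101010001010 → 0, fb=1
63: 0001010100010101 → 0, fb=0
64: 0010101000101010 → 0, fb=1
65: 0101010001010101 → 0, fb=0
66: 1010100010101010 → 1, fb=0
67: 0101000101010100 → 0, fb=0
68: 1010001010101000 → 1, fb=1
69: 0100010101010001 → 0, fb=1
70: 1000101010100011 → 1, fb=0
71: 0001010101000110 → 0, fb=0
72: 0010101010001100 → 0, fb=1
73: 0101010100011001 → 0, fb=1
74: 1010101000110011 → 1, fb=1
75: 0101010001100111 → 0, fb=0
76: 1010100011001110 → 1, fb=1
77: 0101000110011101 → 0, fb=0
78: 1010001100111010 → 1, fb=1
79: 0100011001110101 → 0, fb=0
80: 1000110011101010 → 1, fb=0
81: 0001100111010100 → 0, fb=0
82: 0011001110101000 → 0, fb=0
83: 0110011101010000 → 0, fb=1
84: 1100111010100001 → 1, fb=1
85: 1001110101000011 → 1, fb=0
86: 0011101010000110 → 0, fb=0
87: 0111010100001100 → 0, fb=1
88: 1110101000011001 → 1, fb=0
89: 1101010000110010 → 1, fb=1
90: 1010100001100101 → 1, fb=0
91: 0101000011001010 → 0, fb=1
92: 1010000110010101 → 1, fb=1
93: 0100001100101011 → 0, fb=1
94: 1000011001010111 → 1, fb=0
95: 0000110010101110 → 0, fb=0
96: 0001100101011100 → 0, fb=0
97: 0011001010111000 → 0, fb=1
98: 0110010101110001 → 0, fb=1

011101010000100101000110011011001001010100101010000001001011010000101010001010101000110011101010000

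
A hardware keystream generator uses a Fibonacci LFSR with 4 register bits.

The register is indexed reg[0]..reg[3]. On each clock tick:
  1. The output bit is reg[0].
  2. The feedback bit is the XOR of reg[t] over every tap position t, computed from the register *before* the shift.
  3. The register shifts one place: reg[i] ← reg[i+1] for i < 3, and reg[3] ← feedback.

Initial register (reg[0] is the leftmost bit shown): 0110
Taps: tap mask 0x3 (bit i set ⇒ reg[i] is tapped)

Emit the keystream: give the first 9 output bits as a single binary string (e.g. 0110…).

k : reg_k → out_k, fb_k
0: 0110 → 0, fb=1
1: 1101 → 1, fb=0
2: 1010 → 1, fb=1
3: 0101 → 0, fb=1
4: 1011 → 1, fb=1
5: 0111 → 0, fb=1
6: 1111 → 1, fb=0
7: 1110 → 1, fb=0
8: 1100 → 1, fb=0

011010111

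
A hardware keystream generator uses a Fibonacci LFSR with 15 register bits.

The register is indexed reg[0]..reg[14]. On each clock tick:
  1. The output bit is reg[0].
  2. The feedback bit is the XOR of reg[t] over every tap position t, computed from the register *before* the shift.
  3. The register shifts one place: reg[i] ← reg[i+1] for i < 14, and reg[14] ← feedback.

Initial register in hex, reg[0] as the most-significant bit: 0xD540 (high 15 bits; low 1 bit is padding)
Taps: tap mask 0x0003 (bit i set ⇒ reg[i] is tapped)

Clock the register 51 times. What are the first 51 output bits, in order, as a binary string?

tick  register→output (feedback)
  0  110101010100000→1 (0)
  1  101010101000000→1 (1)
  2  010101010000001→0 (1)
  3  101010100000011→1 (1)
  4  010101000000111→0 (1)
  5  101010000001111→1 (1)
  6  010100000011111→0 (1)
  7  101000000111111→1 (1)
  8  010000001111111→0 (1)
  9  100000011111111→1 (1)
 10  000000111111111→0 (0)
 11  000001111111110→0 (0)
 12  000011111111100→0 (0)
 13  000111111111000→0 (0)
 14  001111111110000→0 (0)
 15  011111111100000→0 (1)
 16  111111111000001→1 (0)
 17  111111110000010→1 (0)
 18  111111100000100→1 (0)
 19  111111000001000→1 (0)
 20  111110000010000→1 (0)
 21  111100000100000→1 (0)
 22  111000001000000→1 (0)
 23  110000010000000→1 (0)
 24  100000100000000→1 (1)
 25  000001000000001→0 (0)
 26  000010000000010→0 (0)
 27  000100000000100→0 (0)
 28  001000000001000→0 (0)
 29  010000000010000→0 (1)
 30  100000000100001→1 (1)
 31  000000001000011→0 (0)
 32  000000010000110→0 (0)
 33  000000100001100→0 (0)
 34  000001000011000→0 (0)
 35  000010000110000→0 (0)
 36  000100001100000→0 (0)
 37  001000011000000→0 (0)
 38  010000110000000→0 (1)
 39  100001100000001→1 (1)
 40  000011000000011→0 (0)
 41  000110000000110→0 (0)
 42  001100000001100→0 (0)
 43  011000000011000→0 (1)
 44  110000000110001→1 (0)
 45  100000001100010→1 (1)
 46  000000011000101→0 (0)
 47  000000110001010→0 (0)
 48  000001100010100→0 (0)
 49  000011000101000→0 (0)
 50  000110001010000→0 (0)

110101010100000011111111100000100000000100001100000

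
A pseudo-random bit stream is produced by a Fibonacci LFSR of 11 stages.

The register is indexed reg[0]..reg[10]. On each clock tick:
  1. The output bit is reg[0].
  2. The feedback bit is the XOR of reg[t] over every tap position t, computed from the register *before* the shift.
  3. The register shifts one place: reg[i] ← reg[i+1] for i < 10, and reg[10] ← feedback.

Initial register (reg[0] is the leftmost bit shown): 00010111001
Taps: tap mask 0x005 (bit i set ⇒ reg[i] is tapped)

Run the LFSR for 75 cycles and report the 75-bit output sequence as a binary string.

tick  register→output (feedback)
  0  00010111001→0 (0)
  1  00101110010→0 (1)
  2  01011100101→0 (0)
  3  10111001010→1 (0)
  4  01110010100→0 (1)
  5  11100101001→1 (0)
  6  11001010010→1 (1)
  7  10010100101→1 (1)
  8  00101001011→0 (1)
  9  01010010111→0 (0)
 10  10100101110→1 (0)
 11  01001011100→0 (0)
 12  10010111000→1 (1)
 13  00101110001→0 (1)
 14  01011100011→0 (0)
 15  10111000110→1 (0)
 16  01110001100→0 (1)
 17  11100011001→1 (0)
 18  11000110010→1 (1)
 19  10001100101→1 (1)
 20  00011001011→0 (0)
 21  00110010110→0 (1)
 22  01100101101→0 (1)
 23  11001011011→1 (1)
 24  10010110111→1 (1)
 25  00101101111→0 (1)
 26  01011011111→0 (0)
 27  10110111110→1 (0)
 28  01101111100→0 (1)
 29  11011111001→1 (1)
 30  10111110011→1 (0)
 31  01111100110→0 (1)
 32  11111001101→1 (0)
 33  11110011010→1 (0)
 34  11100110100→1 (0)
 35  11001101000→1 (1)
 36  10011010001→1 (1)
 37  00110100011→0 (1)
 38  01101000111→0 (1)
 39  11010001111→1 (1)
 40  10100011111→1 (0)
 41  01000111110→0 (0)
 42  10001111100→1 (1)
 43  00011111001→0 (0)
 44  00111110010→0 (1)
 45  01111100101→0 (1)
 46  11111001011→1 (0)
 47  11110010110→1 (0)
 48  11100101100→1 (0)
 49  11001011000→1 (1)
 50  10010110001→1 (1)
 51  00101100011→0 (1)
 52  01011000111→0 (0)
 53  10110001110→1 (0)
 54  01100011100→0 (1)
 55  11000111001→1 (1)
 56  10001110011→1 (1)
 57  00011100111→0 (0)
 58  00111001110→0 (1)
 59  01110011101→0 (1)
 60  11100111011→1 (0)
 61  11001110110→1 (1)
 62  10011101101→1 (1)
 63  00111011011→0 (1)
 64  01110110111→0 (1)
 65  11101101111→1 (0)
 66  11011011110→1 (1)
 67  10110111101→1 (0)
 68  01101111010→0 (1)
 69  11011110101→1 (1)
 70  10111101011→1 (0)
 71  01111010110→0 (1)
 72  11110101101→1 (0)
 73  11101011010→1 (0)
 74  11010110100→1 (1)

000101110010100101110001100101101111100110100011111001011000111001110110111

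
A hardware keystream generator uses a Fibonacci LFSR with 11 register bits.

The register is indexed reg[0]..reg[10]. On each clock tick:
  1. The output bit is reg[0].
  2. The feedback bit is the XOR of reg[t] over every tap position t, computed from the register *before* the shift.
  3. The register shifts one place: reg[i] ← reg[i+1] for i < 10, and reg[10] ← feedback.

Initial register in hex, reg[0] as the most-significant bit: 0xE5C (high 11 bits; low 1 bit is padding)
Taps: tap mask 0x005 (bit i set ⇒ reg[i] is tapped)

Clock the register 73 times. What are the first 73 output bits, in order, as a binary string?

k : reg_k → out_k, fb_k
0: 11100101110 → 1, fb=0
1: 11001011100 → 1, fb=1
2: 10010111001 → 1, fb=1
3: 00101110011 → 0, fb=1
4: 01011100111 → 0, fb=0
5: 10111001110 → 1, fb=0
6: 01110011100 → 0, fb=1
7: 11100111001 → 1, fb=0
8: 11001110010 → 1, fb=1
9: 10011100101 → 1, fb=1
10: 00111001011 → 0, fb=1
11: 01110010111 → 0, fb=1
12: 11100101111 → 1, fb=0
13: 11001011110 → 1, fb=1
14: 10010111101 → 1, fb=1
15: 00101111011 → 0, fb=1
16: 01011110111 → 0, fb=0
17: 10111101110 → 1, fb=0
18: 01111011100 → 0, fb=1
19: 11110111001 → 1, fb=0
20: 11101110010 → 1, fb=0
21: 11011100100 → 1, fb=1
22: 10111001001 → 1, fb=0
23: 01110010010 → 0, fb=1
24: 11100100101 → 1, fb=0
25: 11001001010 → 1, fb=1
26: 10010010101 → 1, fb=1
27: 00100101011 → 0, fb=1
28: 01001010111 → 0, fb=0
29: 10010101110 → 1, fb=1
30: 00101011101 → 0, fb=1
31: 01010111011 → 0, fb=0
32: 10101110110 → 1, fb=0
33: 01011101100 → 0, fb=0
34: 10111011000 → 1, fb=0
35: 01110110000 → 0, fb=1
36: 11101100001 → 1, fb=0
37: 11011000010 → 1, fb=1
38: 10110000101 → 1, fb=0
39: 01100001010 → 0, fb=1
40: 11000010101 → 1, fb=1
41: 10000101011 → 1, fb=1
42: 00001010111 → 0, fb=0
43: 00010101110 → 0, fb=0
44: 00101011100 → 0, fb=1
45: 01010111001 → 0, fb=0
46: 10101110010 → 1, fb=0
47: 01011100100 → 0, fb=0
48: 10111001000 → 1, fb=0
49: 01110010000 → 0, fb=1
50: 11100100001 → 1, fb=0
51: 11001000010 → 1, fb=1
52: 10010000101 → 1, fb=1
53: 00100001011 → 0, fb=1
54: 01000010111 → 0, fb=0
55: 10000101110 → 1, fb=1
56: 00001011101 → 0, fb=0
57: 00010111010 → 0, fb=0
58: 00101110100 → 0, fb=1
59: 01011101001 → 0, fb=0
60: 10111010010 → 1, fb=0
61: 01110100100 → 0, fb=1
62: 11101001001 → 1, fb=0
63: 11010010010 → 1, fb=1
64: 10100100101 → 1, fb=0
65: 01001001010 → 0, fb=0
66: 10010010100 → 1, fb=1
67: 00100101001 → 0, fb=1
68: 01001010011 → 0, fb=0
69: 10010100110 → 1, fb=1
70: 00101001101 → 0, fb=1
71: 01010011011 → 0, fb=0
72: 10100110110 → 1, fb=0

1110010111001110010111101110010010101110110000101011100100001011101001001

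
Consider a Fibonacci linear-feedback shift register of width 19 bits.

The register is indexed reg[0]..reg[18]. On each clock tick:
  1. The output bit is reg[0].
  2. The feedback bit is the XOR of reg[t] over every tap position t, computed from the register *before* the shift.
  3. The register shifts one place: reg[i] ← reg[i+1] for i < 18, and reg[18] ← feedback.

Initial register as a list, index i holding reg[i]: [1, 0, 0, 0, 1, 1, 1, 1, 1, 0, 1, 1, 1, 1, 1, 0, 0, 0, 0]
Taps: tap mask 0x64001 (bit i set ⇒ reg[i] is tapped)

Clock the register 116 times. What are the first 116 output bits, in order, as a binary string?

10001111101111100000000100100101001110100100010101100110100100000011110000101111001001010101001010011011001011110101

tick  register→output (feedback)
  0  1000111110111110000→1 (0)
  1  0001111101111100000→0 (0)
  2  0011111011111000000→0 (0)
  3  0111110111110000000→0 (0)
  4  1111101111100000000→1 (1)
  5  1111011111000000001→1 (0)
  6  1110111110000000010→1 (0)
  7  1101111100000000100→1 (1)
  8  1011111000000001001→1 (0)
  9  0111110000000010010→0 (0)
 10  1111100000000100100→1 (1)
 11  1111000000001001001→1 (0)
 12  1110000000010010010→1 (1)
 13  1100000000100100101→1 (0)
 14  1000000001001001010→1 (0)
 15  0000000010010010100→0 (1)
 16  0000000100100101001→0 (1)
 17  0000001001001010011→0 (1)
 18  0000010010010100111→0 (0)
 19  0000100100101001110→0 (1)
 20  0001001001010011101→0 (0)
 21  0010010010100111010→0 (0)
 22  0100100101001110100→0 (1)
 23  1001001010011101001→1 (0)
 24  0010010100111010010→0 (0)
 25  0100101001110100100→0 (0)
 26  1001010011101001000→1 (1)
 27  0010100111010010001→0 (0)
 28  0101001110100100010→0 (1)
 29  1010011101001000101→1 (0)
 30  0100111010010001010→0 (1)
 31  1001110100100010101→1 (1)
 32  0011101001000101011→0 (0)
 33  0111010010001010110→0 (0)
 34  1110100100010101100→1 (1)
 35  1101001000101011001→1 (1)
 36  1010010001010110011→1 (0)
 37  0100100010101100110→0 (1)
 38  1001000101011001101→1 (0)
 39  0010001010110011010→0 (0)
 40  0100010101100110100→0 (1)
 41  1000101011001101001→1 (0)
 42  0001010110011010010→0 (0)
 43  0010101100110100100→0 (0)
 44  0101011001101001000→0 (0)
 45  1010110011010010000→1 (0)
 46  0101100110100100000→0 (0)
 47  1011001101001000000→1 (1)
 48  0110011010010000001→0 (1)
 49  1100110100100000011→1 (1)
 50  1001101001000000111→1 (1)
 51  0011010010000001111→0 (0)
 52  0110100100000011110→0 (0)
 53  1101001000000111100→1 (0)
 54  1010010000001111000→1 (0)
 55  0100100000011110000→0 (1)
 56  1001000000111100001→1 (0)
 57  0010000001111000010→0 (1)
 58  0100000011110000101→0 (1)
 59  1000000111100001011→1 (1)
 60  0000001111000010111→0 (1)
 61  0000011110000101111→0 (0)
 62  0000111100001011110→0 (0)
 63  0001111000010111100→0 (1)
 64  0011110000101111001→0 (0)
 65  0111100001011110010→0 (0)
 66  1111000010111100100→1 (1)
 67  1110000101111001001→1 (0)
 68  1100001011110010010→1 (1)
 69  1000010111100100101→1 (0)
 70  0000101111001001010→0 (1)
 71  0001011110010010101→0 (0)
 72  0010111100100101010→0 (1)
 73  0101111001001010101→0 (0)
 74  1011110010010101010→1 (0)
 75  0111100100101010100→0 (1)
 76  1111001001010101001→1 (0)
 77  1110010010101010010→1 (1)
 78  1100100101010100101→1 (0)
 79  1001001010101001010→1 (0)
 80  0010010101010010100→0 (1)
 81  0100101010100101001→0 (1)
 82  1001010101001010011→1 (0)
 83  0010101010010100110→0 (1)
 84  0101010100101001101→0 (1)
 85  1010101001010011011→1 (0)
 86  0101010010100110110→0 (0)
 87  1010100101001101100→1 (1)
 88  0101001010011011001→0 (0)
 89  1010010100110110010→1 (1)
 90  0100101001101100101→0 (1)
 91  1001010011011001011→1 (1)
 92  0010100110110010111→0 (1)
 93  0101001101100101111→0 (0)
 94  1010011011001011110→1 (1)
 95  0100110110010111101→0 (0)
 96  1001101100101111010→1 (1)
 97  0011011001011110101→0 (0)
 98  0110110010111101010→0 (1)
 99  1101100101111010101→1 (1)
100  1011001011110101011→1 (1)
101  0110010111101010111→0 (1)
102  1100101111010101111→1 (1)
103  1001011110101011111→1 (0)
104  0010111101010111110→0 (0)
105  0101111010101111100→0 (1)
106  1011110101011111001→1 (1)
107  0111101010111110011→0 (1)
108  1111010101111100111→1 (1)
109  1110101011111001111→1 (1)
110  1101010111110011111→1 (0)
111  1010101111100111110→1 (1)
112  0101011111001111101→0 (0)
113  1010111110011111010→1 (1)
114  0101111100111110101→0 (0)
115  1011111001111101010→1 (0)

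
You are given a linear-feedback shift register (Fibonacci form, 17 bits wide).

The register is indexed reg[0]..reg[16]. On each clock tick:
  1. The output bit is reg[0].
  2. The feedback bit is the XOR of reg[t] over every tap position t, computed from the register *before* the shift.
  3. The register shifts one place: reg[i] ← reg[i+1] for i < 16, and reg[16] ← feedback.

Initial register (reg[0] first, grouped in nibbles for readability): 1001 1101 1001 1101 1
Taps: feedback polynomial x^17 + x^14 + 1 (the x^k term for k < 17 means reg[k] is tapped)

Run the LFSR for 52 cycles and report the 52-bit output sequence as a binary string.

tick  register→output (feedback)
  0  10011101100111011→1 (1)
  1  00111011001110111→0 (1)
  2  01110110011101111→0 (1)
  3  11101100111011111→1 (0)
  4  11011001110111110→1 (0)
  5  10110011101111100→1 (0)
  6  01100111011111000→0 (0)
  7  11001110111110000→1 (1)
  8  10011101111100001→1 (1)
  9  00111011111000011→0 (0)
 10  01110111110000110→0 (1)
 11  11101111100001101→1 (0)
 12  11011111000011010→1 (1)
 13  10111110000110101→1 (0)
 14  01111100001101010→0 (0)
 15  11111000011010100→1 (0)
 16  11110000110101000→1 (1)
 17  11100001101010001→1 (1)
 18  11000011010100011→1 (1)
 19  10000110101000111→1 (0)
 20  00001101010001110→0 (1)
 21  00011010100011101→0 (1)
 22  00110101000111011→0 (0)
 23  01101010001110110→0 (1)
 24  11010100011101101→1 (0)
 25  10101000111011010→1 (1)
 26  01010001110110101→0 (1)
 27  10100011101101011→1 (1)
 28  01000111011010111→0 (1)
 29  10001110110101111→1 (0)
 30  00011101101011110→0 (1)
 31  00111011010111101→0 (1)
 32  01110110101111011→0 (0)
 33  11101101011110110→1 (0)
 34  11011010111101100→1 (0)
 35  10110101111011000→1 (1)
 36  01101011110110001→0 (0)
 37  11010111101100010→1 (1)
 38  10101111011000101→1 (0)
 39  01011110110001010→0 (0)
 40  10111101100010100→1 (0)
 41  01111011000101000→0 (0)
 42  11110110001010000→1 (1)
 43  11101100010100001→1 (1)
 44  11011000101000011→1 (1)
 45  10110001010000111→1 (0)
 46  01100010100001110→0 (1)
 47  11000101000011101→1 (0)
 48  10001010000111010→1 (1)
 49  00010100001110101→0 (1)
 50  00101000011101011→0 (0)
 51  01010000111010110→0 (1)

1001110110011101111100001101010001110110101111011000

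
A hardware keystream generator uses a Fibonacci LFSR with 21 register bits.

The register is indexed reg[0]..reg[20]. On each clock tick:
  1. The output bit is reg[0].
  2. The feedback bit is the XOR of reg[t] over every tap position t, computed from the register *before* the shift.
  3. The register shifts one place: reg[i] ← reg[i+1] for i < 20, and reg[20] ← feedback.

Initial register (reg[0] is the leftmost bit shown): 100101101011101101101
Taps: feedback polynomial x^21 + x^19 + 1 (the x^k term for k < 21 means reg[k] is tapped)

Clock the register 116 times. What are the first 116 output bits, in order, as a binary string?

tick  register→output (feedback)
  0  100101101011101101101→1 (1)
  1  001011010111011011011→0 (1)
  2  010110101110110110111→0 (1)
  3  101101011101101101111→1 (0)
  4  011010111011011011110→0 (1)
  5  110101110110110111101→1 (1)
  6  101011101101101111011→1 (0)
  7  010111011011011110110→0 (1)
  8  101110110110111101101→1 (1)
  9  011101101101111011011→0 (1)
 10  111011011011110110111→1 (0)
 11  110110110111101101110→1 (0)
 12  101101101111011011100→1 (1)
 13  011011011110110111001→0 (0)
 14  110110111101101110010→1 (0)
 15  101101111011011100100→1 (1)
 16  011011110110111001001→0 (0)
 17  110111101101110010010→1 (0)
 18  101111011011100100100→1 (1)
 19  011110110111001001001→0 (0)
 20  111101101110010010010→1 (0)
 21  111011011100100100100→1 (1)
 22  110110111001001001001→1 (1)
 23  101101110010010010011→1 (0)
 24  011011100100100100110→0 (1)
 25  110111001001001001101→1 (1)
 26  101110010010010011011→1 (0)
 27  011100100100100110110→0 (1)
 28  111001001001001101101→1 (1)
 29  110010010010011011011→1 (0)
 30  100100100100110110110→1 (0)
 31  001001001001101101100→0 (0)
 32  010010010011011011000→0 (0)
 33  100100100110110110000→1 (1)
 34  001001001101101100001→0 (0)
 35  010010011011011000010→0 (1)
 36  100100110110110000101→1 (1)
 37  001001101101100001011→0 (1)
 38  010011011011000010111→0 (1)
 39  100110110110000101111→1 (0)
 40  001101101100001011110→0 (1)
 41  011011011000010111101→0 (0)
 42  110110110000101111010→1 (0)
 43  101101100001011110100→1 (1)
 44  011011000010111101001→0 (0)
 45  110110000101111010010→1 (0)
 46  101100001011110100100→1 (1)
 47  011000010111101001001→0 (0)
 48  110000101111010010010→1 (0)
 49  100001011110100100100→1 (1)
 50  000010111101001001001→0 (0)
 51  000101111010010010010→0 (1)
 52  001011110100100100101→0 (0)
 53  010111101001001001010→0 (1)
 54  101111010010010010101→1 (1)
 55  011110100100100101011→0 (1)
 56  111101001001001010111→1 (0)
 57  111010010010010101110→1 (0)
 58  110100100100101011100→1 (1)
 59  101001001001010111001→1 (1)
 60  010010010010101110011→0 (1)
 61  100100100101011100111→1 (0)
 62  001001001010111001110→0 (1)
 63  010010010101110011101→0 (0)
 64  100100101011100111010→1 (0)
 65  001001010111001110100→0 (0)
 66  010010101110011101000→0 (0)
 67  100101011100111010000→1 (1)
 68  001010111001110100001→0 (0)
 69  010101110011101000010→0 (1)
 70  101011100111010000101→1 (1)
 71  010111001110100001011→0 (1)
 72  101110011101000010111→1 (0)
 73  011100111010000101110→0 (1)
 74  111001110100001011101→1 (1)
 75  110011101000010111011→1 (0)
 76  100111010000101110110→1 (0)
 77  001110100001011101100→0 (0)
 78  011101000010111011000→0 (0)
 79  111010000101110110000→1 (1)
 80  110100001011101100001→1 (1)
 81  101000010111011000011→1 (0)
 82  010000101110110000110→0 (1)
 83  100001011101100001101→1 (1)
 84  000010111011000011011→0 (1)
 85  000101110110000110111→0 (1)
 86  001011101100001101111→0 (1)
 87  010111011000011011111→0 (1)
 88  101110110000110111111→1 (0)
 89  011101100001101111110→0 (1)
 90  111011000011011111101→1 (1)
 91  110110000110111111011→1 (0)
 92  101100001101111110110→1 (0)
 93  011000011011111101100→0 (0)
 94  110000110111111011000→1 (1)
 95  100001101111110110001→1 (1)
 96  000011011111101100011→0 (1)
 97  000110111111011000111→0 (1)
 98  001101111110110001111→0 (1)
 99  011011111101100011111→0 (1)
100  110111111011000111111→1 (0)
101  101111110110001111110→1 (0)
102  011111101100011111100→0 (0)
103  111111011000111111000→1 (1)
104  111110110001111110001→1 (1)
105  111101100011111100011→1 (0)
106  111011000111111000110→1 (0)
107  110110001111110001100→1 (1)
108  101100011111100011001→1 (1)
109  011000111111000110011→0 (1)
110  110001111110001100111→1 (0)
111  100011111100011001110→1 (0)
112  000111111000110011100→0 (0)
113  001111110001100111000→0 (0)
114  011111100011001110000→0 (0)
115  111111000110011100000→1 (1)

10010110101110110110111101101110010010010011011011000010111101001001001010111001110100001011101100001101111110110001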